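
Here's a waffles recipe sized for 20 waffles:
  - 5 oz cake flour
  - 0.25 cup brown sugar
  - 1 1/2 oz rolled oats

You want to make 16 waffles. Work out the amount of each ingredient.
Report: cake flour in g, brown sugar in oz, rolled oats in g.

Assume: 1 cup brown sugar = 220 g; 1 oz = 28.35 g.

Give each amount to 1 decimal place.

cake flour: 113.4 g; brown sugar: 1.6 oz; rolled oats: 34.0 g

Scaling factor: 16/20 = 4/5 = 0.8.
cake flour: 5 oz × 4/5 × 28.35 g/oz = 113.4 g
brown sugar: 0.25 cup × 4/5 × 220 g/cup ÷ 28.35 g/oz ≈ 1.6 oz
rolled oats: 1.5 oz × 4/5 × 28.35 g/oz ≈ 34.0 g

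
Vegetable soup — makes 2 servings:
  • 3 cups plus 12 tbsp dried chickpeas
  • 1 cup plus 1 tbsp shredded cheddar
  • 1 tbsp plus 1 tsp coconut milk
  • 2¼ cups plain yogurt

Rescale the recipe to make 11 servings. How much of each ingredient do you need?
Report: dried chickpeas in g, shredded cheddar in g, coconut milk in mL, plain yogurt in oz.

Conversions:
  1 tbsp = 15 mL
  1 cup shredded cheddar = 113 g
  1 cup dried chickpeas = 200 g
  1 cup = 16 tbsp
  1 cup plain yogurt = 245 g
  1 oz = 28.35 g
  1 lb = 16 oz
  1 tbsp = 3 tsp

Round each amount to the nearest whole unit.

Scaling factor: 11/2 = 5.5.
dried chickpeas: (3 cup + 12 tbsp = 3.75 cup) × 11/2 × 200 g/cup = 4125 g
shredded cheddar: (1 cup + 1 tbsp = 1.0625 cup) × 11/2 × 113 g/cup ≈ 660 g
coconut milk: (1 tbsp + 1 tsp = 4/3 tbsp) × 11/2 × 15 mL/tbsp = 110 mL
plain yogurt: 2.25 cup × 11/2 × 245 g/cup ÷ 28.35 g/oz ≈ 107 oz

dried chickpeas: 4125 g; shredded cheddar: 660 g; coconut milk: 110 mL; plain yogurt: 107 oz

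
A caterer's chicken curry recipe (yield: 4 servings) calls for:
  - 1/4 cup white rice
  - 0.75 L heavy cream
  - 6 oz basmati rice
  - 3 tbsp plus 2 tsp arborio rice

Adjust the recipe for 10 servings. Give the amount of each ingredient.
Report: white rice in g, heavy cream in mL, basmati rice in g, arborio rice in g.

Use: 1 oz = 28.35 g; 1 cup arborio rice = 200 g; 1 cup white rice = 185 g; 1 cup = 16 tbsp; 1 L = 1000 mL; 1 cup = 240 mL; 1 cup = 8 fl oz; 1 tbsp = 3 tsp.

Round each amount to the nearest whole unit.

white rice: 116 g; heavy cream: 1875 mL; basmati rice: 425 g; arborio rice: 115 g

Scaling factor: 10/4 = 5/2 = 2.5.
white rice: 0.25 cup × 5/2 × 185 g/cup ≈ 116 g
heavy cream: 0.75 L × 5/2 × 1000 mL/L = 1875 mL
basmati rice: 6 oz × 5/2 × 28.35 g/oz ≈ 425 g
arborio rice: (3 tbsp + 2 tsp = 11/3 tbsp) × 5/2 ÷ 16 tbsp/cup × 200 g/cup ≈ 115 g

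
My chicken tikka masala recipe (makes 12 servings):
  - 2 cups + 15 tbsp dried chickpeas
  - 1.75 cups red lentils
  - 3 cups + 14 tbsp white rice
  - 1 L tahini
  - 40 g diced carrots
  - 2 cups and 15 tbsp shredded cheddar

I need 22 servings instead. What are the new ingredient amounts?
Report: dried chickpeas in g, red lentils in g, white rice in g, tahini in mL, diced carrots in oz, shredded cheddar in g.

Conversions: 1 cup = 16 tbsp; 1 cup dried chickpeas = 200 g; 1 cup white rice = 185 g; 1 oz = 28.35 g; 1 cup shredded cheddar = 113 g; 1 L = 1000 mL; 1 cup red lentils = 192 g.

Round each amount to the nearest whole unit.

Scaling factor: 22/12 = 11/6.
dried chickpeas: (2 cup + 15 tbsp = 2.9375 cup) × 11/6 × 200 g/cup ≈ 1077 g
red lentils: 1.75 cup × 11/6 × 192 g/cup = 616 g
white rice: (3 cup + 14 tbsp = 3.875 cup) × 11/6 × 185 g/cup ≈ 1314 g
tahini: 1 L × 11/6 × 1000 mL/L ≈ 1833 mL
diced carrots: 40 g × 11/6 ÷ 28.35 g/oz ≈ 3 oz
shredded cheddar: (2 cup + 15 tbsp = 2.9375 cup) × 11/6 × 113 g/cup ≈ 609 g

dried chickpeas: 1077 g; red lentils: 616 g; white rice: 1314 g; tahini: 1833 mL; diced carrots: 3 oz; shredded cheddar: 609 g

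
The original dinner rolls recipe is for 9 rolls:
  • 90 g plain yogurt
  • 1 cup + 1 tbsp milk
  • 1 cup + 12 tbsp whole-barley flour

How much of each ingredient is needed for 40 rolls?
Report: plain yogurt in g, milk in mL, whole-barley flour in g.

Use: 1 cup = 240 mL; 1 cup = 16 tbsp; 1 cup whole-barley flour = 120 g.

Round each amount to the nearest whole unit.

plain yogurt: 400 g; milk: 1133 mL; whole-barley flour: 933 g

Scaling factor: 40/9.
plain yogurt: 90 g × 40/9 = 400 g
milk: (1 cup + 1 tbsp = 1.0625 cup) × 40/9 × 240 mL/cup ≈ 1133 mL
whole-barley flour: (1 cup + 12 tbsp = 1.75 cup) × 40/9 × 120 g/cup ≈ 933 g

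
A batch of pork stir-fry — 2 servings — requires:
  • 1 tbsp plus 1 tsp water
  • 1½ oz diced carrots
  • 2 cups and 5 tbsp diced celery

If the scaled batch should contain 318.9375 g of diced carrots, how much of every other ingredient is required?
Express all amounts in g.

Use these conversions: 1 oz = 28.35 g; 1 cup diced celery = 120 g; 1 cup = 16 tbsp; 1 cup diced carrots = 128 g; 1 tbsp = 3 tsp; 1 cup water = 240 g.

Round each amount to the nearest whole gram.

water: 150 g; diced celery: 2081 g

The original recipe has 42.525 g of diced carrots, so the scaling factor is 318.9375 ÷ 42.525 = 15/2 = 7.5.
water: (1 tbsp + 1 tsp = 4/3 tbsp) × 15/2 ÷ 16 tbsp/cup × 240 g/cup = 150 g
diced celery: (2 cup + 5 tbsp = 2.3125 cup) × 15/2 × 120 g/cup ≈ 2081 g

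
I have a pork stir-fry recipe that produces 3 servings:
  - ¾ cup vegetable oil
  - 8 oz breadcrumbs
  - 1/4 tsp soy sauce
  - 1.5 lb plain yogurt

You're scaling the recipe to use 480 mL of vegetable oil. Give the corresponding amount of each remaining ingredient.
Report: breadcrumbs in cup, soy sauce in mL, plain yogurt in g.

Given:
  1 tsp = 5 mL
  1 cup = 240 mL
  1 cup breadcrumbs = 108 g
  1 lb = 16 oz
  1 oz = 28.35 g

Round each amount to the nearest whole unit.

breadcrumbs: 6 cup; soy sauce: 3 mL; plain yogurt: 1814 g

The original recipe has 180 mL of vegetable oil, so the scaling factor is 480 ÷ 180 = 8/3.
breadcrumbs: 8 oz × 8/3 × 28.35 g/oz ÷ 108 g/cup ≈ 6 cup
soy sauce: 0.25 tsp × 8/3 × 5 mL/tsp ≈ 3 mL
plain yogurt: 1.5 lb × 8/3 × 16 oz/lb × 28.35 g/oz ≈ 1814 g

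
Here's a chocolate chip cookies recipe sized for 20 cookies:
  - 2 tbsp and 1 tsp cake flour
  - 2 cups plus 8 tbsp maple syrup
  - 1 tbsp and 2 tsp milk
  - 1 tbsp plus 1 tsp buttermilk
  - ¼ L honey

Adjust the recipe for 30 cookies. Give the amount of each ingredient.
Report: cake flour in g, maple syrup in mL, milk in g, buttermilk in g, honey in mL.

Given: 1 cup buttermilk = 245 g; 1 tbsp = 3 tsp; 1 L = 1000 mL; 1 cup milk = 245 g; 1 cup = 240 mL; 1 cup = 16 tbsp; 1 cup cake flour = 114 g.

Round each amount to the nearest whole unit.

Scaling factor: 30/20 = 3/2 = 1.5.
cake flour: (2 tbsp + 1 tsp = 7/3 tbsp) × 3/2 ÷ 16 tbsp/cup × 114 g/cup ≈ 25 g
maple syrup: (2 cup + 8 tbsp = 2.5 cup) × 3/2 × 240 mL/cup = 900 mL
milk: (1 tbsp + 2 tsp = 5/3 tbsp) × 3/2 ÷ 16 tbsp/cup × 245 g/cup ≈ 38 g
buttermilk: (1 tbsp + 1 tsp = 4/3 tbsp) × 3/2 ÷ 16 tbsp/cup × 245 g/cup ≈ 31 g
honey: 0.25 L × 3/2 × 1000 mL/L = 375 mL

cake flour: 25 g; maple syrup: 900 mL; milk: 38 g; buttermilk: 31 g; honey: 375 mL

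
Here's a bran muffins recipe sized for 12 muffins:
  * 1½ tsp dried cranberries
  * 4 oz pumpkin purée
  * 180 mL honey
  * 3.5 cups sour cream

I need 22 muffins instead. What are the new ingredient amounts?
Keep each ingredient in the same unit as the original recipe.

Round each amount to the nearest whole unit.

dried cranberries: 3 tsp; pumpkin purée: 7 oz; honey: 330 mL; sour cream: 6 cup

Scaling factor: 22/12 = 11/6.
dried cranberries: 1.5 tsp × 11/6 ≈ 3 tsp
pumpkin purée: 4 oz × 11/6 ≈ 7 oz
honey: 180 mL × 11/6 = 330 mL
sour cream: 3.5 cup × 11/6 ≈ 6 cup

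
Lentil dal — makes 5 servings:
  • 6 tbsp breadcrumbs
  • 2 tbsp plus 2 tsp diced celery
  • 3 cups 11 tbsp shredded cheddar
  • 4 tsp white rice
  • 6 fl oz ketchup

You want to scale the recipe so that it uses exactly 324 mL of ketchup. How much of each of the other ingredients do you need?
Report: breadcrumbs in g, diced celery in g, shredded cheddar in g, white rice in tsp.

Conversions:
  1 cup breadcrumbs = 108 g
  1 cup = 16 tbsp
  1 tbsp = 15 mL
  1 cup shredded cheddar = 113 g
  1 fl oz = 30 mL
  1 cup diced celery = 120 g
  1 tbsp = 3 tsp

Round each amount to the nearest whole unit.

The original recipe has 180 mL of ketchup, so the scaling factor is 324 ÷ 180 = 9/5 = 1.8.
breadcrumbs: 6 tbsp × 9/5 ÷ 16 tbsp/cup × 108 g/cup ≈ 73 g
diced celery: (2 tbsp + 2 tsp = 8/3 tbsp) × 9/5 ÷ 16 tbsp/cup × 120 g/cup = 36 g
shredded cheddar: (3 cup + 11 tbsp = 3.6875 cup) × 9/5 × 113 g/cup ≈ 750 g
white rice: 4 tsp × 9/5 ≈ 7 tsp

breadcrumbs: 73 g; diced celery: 36 g; shredded cheddar: 750 g; white rice: 7 tsp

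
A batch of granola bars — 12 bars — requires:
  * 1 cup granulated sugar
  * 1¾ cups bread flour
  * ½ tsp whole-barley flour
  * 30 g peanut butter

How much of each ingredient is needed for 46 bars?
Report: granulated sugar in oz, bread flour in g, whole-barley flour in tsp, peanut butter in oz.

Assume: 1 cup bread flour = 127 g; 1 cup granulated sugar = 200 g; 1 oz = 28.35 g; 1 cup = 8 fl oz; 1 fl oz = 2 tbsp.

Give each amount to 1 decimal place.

Scaling factor: 46/12 = 23/6.
granulated sugar: 1 cup × 23/6 × 200 g/cup ÷ 28.35 g/oz ≈ 27.0 oz
bread flour: 1.75 cup × 23/6 × 127 g/cup ≈ 852.0 g
whole-barley flour: 0.5 tsp × 23/6 ≈ 1.9 tsp
peanut butter: 30 g × 23/6 ÷ 28.35 g/oz ≈ 4.1 oz

granulated sugar: 27.0 oz; bread flour: 852.0 g; whole-barley flour: 1.9 tsp; peanut butter: 4.1 oz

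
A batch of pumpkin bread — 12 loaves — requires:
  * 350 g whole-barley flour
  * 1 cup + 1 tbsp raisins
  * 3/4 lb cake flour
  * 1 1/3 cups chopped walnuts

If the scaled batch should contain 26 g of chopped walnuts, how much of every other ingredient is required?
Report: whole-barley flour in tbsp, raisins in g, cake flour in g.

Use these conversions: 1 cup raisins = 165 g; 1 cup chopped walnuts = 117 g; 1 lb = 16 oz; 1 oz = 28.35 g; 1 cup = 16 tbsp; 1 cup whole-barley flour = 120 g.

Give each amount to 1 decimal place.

The original recipe has 156 g of chopped walnuts, so the scaling factor is 26 ÷ 156 = 1/6.
whole-barley flour: 350 g × 1/6 ÷ 120 g/cup × 16 tbsp/cup ≈ 7.8 tbsp
raisins: (1 cup + 1 tbsp = 1.0625 cup) × 1/6 × 165 g/cup ≈ 29.2 g
cake flour: 0.75 lb × 1/6 × 16 oz/lb × 28.35 g/oz = 56.7 g

whole-barley flour: 7.8 tbsp; raisins: 29.2 g; cake flour: 56.7 g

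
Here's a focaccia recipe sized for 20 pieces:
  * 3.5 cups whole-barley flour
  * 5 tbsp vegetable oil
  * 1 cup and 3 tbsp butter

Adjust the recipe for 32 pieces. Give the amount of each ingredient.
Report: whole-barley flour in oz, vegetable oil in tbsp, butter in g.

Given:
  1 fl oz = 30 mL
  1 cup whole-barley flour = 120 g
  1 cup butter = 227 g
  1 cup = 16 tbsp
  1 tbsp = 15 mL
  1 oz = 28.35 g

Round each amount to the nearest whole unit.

whole-barley flour: 24 oz; vegetable oil: 8 tbsp; butter: 431 g

Scaling factor: 32/20 = 8/5 = 1.6.
whole-barley flour: 3.5 cup × 8/5 × 120 g/cup ÷ 28.35 g/oz ≈ 24 oz
vegetable oil: 5 tbsp × 8/5 = 8 tbsp
butter: (1 cup + 3 tbsp = 1.1875 cup) × 8/5 × 227 g/cup ≈ 431 g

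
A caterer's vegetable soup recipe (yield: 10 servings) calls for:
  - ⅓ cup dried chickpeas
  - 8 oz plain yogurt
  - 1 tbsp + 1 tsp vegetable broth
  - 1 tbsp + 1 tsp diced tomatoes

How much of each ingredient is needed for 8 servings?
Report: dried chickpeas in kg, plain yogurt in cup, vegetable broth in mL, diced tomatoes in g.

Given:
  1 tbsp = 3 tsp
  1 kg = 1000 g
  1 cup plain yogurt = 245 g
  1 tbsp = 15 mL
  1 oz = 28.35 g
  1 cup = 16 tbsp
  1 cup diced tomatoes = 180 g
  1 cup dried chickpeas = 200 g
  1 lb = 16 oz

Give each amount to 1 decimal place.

Scaling factor: 8/10 = 4/5 = 0.8.
dried chickpeas: 1/3 cup × 4/5 × 200 g/cup ÷ 1000 g/kg ≈ 0.1 kg
plain yogurt: 8 oz × 4/5 × 28.35 g/oz ÷ 245 g/cup ≈ 0.7 cup
vegetable broth: (1 tbsp + 1 tsp = 4/3 tbsp) × 4/5 × 15 mL/tbsp = 16.0 mL
diced tomatoes: (1 tbsp + 1 tsp = 4/3 tbsp) × 4/5 ÷ 16 tbsp/cup × 180 g/cup = 12.0 g

dried chickpeas: 0.1 kg; plain yogurt: 0.7 cup; vegetable broth: 16.0 mL; diced tomatoes: 12.0 g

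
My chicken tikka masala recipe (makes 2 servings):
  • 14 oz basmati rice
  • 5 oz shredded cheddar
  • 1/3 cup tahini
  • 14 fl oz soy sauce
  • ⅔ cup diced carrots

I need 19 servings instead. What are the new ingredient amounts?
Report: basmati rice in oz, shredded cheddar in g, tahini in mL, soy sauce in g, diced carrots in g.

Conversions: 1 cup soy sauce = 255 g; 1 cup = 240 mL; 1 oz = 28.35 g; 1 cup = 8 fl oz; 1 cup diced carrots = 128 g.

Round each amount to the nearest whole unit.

Scaling factor: 19/2 = 9.5.
basmati rice: 14 oz × 19/2 = 133 oz
shredded cheddar: 5 oz × 19/2 × 28.35 g/oz ≈ 1347 g
tahini: 1/3 cup × 19/2 × 240 mL/cup = 760 mL
soy sauce: 14 fl oz × 19/2 ÷ 8 fl oz/cup × 255 g/cup ≈ 4239 g
diced carrots: 2/3 cup × 19/2 × 128 g/cup ≈ 811 g

basmati rice: 133 oz; shredded cheddar: 1347 g; tahini: 760 mL; soy sauce: 4239 g; diced carrots: 811 g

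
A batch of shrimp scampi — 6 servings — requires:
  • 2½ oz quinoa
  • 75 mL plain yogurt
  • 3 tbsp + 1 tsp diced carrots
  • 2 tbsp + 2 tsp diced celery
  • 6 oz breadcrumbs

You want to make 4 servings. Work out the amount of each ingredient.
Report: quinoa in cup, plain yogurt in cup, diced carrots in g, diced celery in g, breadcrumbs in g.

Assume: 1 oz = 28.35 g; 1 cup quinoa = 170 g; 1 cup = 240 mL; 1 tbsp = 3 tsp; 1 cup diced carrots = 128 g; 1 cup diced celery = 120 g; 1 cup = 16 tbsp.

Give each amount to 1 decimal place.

quinoa: 0.3 cup; plain yogurt: 0.2 cup; diced carrots: 17.8 g; diced celery: 13.3 g; breadcrumbs: 113.4 g

Scaling factor: 4/6 = 2/3.
quinoa: 2.5 oz × 2/3 × 28.35 g/oz ÷ 170 g/cup ≈ 0.3 cup
plain yogurt: 75 mL × 2/3 ÷ 240 mL/cup ≈ 0.2 cup
diced carrots: (3 tbsp + 1 tsp = 10/3 tbsp) × 2/3 ÷ 16 tbsp/cup × 128 g/cup ≈ 17.8 g
diced celery: (2 tbsp + 2 tsp = 8/3 tbsp) × 2/3 ÷ 16 tbsp/cup × 120 g/cup ≈ 13.3 g
breadcrumbs: 6 oz × 2/3 × 28.35 g/oz = 113.4 g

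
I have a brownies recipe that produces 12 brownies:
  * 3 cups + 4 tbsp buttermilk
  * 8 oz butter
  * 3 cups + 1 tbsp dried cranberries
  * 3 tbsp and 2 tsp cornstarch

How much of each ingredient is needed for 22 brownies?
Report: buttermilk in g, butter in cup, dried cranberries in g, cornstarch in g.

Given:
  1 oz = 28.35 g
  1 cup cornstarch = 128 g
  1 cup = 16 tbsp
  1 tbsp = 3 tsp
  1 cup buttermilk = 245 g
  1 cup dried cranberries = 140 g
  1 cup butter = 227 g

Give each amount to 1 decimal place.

Scaling factor: 22/12 = 11/6.
buttermilk: (3 cup + 4 tbsp = 3.25 cup) × 11/6 × 245 g/cup ≈ 1459.8 g
butter: 8 oz × 11/6 × 28.35 g/oz ÷ 227 g/cup ≈ 1.8 cup
dried cranberries: (3 cup + 1 tbsp = 3.0625 cup) × 11/6 × 140 g/cup ≈ 786.0 g
cornstarch: (3 tbsp + 2 tsp = 11/3 tbsp) × 11/6 ÷ 16 tbsp/cup × 128 g/cup ≈ 53.8 g

buttermilk: 1459.8 g; butter: 1.8 cup; dried cranberries: 786.0 g; cornstarch: 53.8 g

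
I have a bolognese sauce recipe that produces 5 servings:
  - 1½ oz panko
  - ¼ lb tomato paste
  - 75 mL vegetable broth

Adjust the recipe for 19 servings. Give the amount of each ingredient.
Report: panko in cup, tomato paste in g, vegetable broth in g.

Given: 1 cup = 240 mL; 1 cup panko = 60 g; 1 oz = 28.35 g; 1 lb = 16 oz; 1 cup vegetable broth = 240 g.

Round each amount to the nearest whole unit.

panko: 3 cup; tomato paste: 431 g; vegetable broth: 285 g

Scaling factor: 19/5 = 3.8.
panko: 1.5 oz × 19/5 × 28.35 g/oz ÷ 60 g/cup ≈ 3 cup
tomato paste: 0.25 lb × 19/5 × 16 oz/lb × 28.35 g/oz ≈ 431 g
vegetable broth: 75 mL × 19/5 ÷ 240 mL/cup × 240 g/cup = 285 g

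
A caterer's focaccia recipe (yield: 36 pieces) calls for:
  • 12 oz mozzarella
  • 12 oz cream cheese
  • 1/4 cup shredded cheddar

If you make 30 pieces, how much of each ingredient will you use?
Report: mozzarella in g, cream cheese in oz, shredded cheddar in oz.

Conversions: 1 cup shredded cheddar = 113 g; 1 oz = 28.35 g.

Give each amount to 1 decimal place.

mozzarella: 283.5 g; cream cheese: 10.0 oz; shredded cheddar: 0.8 oz

Scaling factor: 30/36 = 5/6.
mozzarella: 12 oz × 5/6 × 28.35 g/oz = 283.5 g
cream cheese: 12 oz × 5/6 = 10.0 oz
shredded cheddar: 0.25 cup × 5/6 × 113 g/cup ÷ 28.35 g/oz ≈ 0.8 oz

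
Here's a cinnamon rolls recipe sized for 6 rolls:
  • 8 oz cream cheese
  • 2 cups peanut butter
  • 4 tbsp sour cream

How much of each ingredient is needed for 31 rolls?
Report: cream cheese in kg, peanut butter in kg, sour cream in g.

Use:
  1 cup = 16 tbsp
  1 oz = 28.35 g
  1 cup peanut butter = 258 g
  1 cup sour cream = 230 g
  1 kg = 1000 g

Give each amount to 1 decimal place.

Scaling factor: 31/6.
cream cheese: 8 oz × 31/6 × 28.35 g/oz ÷ 1000 g/kg ≈ 1.2 kg
peanut butter: 2 cup × 31/6 × 258 g/cup ÷ 1000 g/kg ≈ 2.7 kg
sour cream: 4 tbsp × 31/6 ÷ 16 tbsp/cup × 230 g/cup ≈ 297.1 g

cream cheese: 1.2 kg; peanut butter: 2.7 kg; sour cream: 297.1 g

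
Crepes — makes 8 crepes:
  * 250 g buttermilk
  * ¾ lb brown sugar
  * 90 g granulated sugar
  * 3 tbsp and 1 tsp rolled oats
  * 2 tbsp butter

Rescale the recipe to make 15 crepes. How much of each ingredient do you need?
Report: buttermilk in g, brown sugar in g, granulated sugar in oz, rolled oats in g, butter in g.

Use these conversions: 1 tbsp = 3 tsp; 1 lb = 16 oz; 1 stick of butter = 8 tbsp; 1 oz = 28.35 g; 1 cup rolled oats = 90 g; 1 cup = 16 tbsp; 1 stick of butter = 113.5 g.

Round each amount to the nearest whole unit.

buttermilk: 469 g; brown sugar: 638 g; granulated sugar: 6 oz; rolled oats: 35 g; butter: 53 g

Scaling factor: 15/8 = 1.875.
buttermilk: 250 g × 15/8 ≈ 469 g
brown sugar: 0.75 lb × 15/8 × 16 oz/lb × 28.35 g/oz ≈ 638 g
granulated sugar: 90 g × 15/8 ÷ 28.35 g/oz ≈ 6 oz
rolled oats: (3 tbsp + 1 tsp = 10/3 tbsp) × 15/8 ÷ 16 tbsp/cup × 90 g/cup ≈ 35 g
butter: 2 tbsp × 15/8 ÷ 8 tbsp/stick × 113.5 g/stick ≈ 53 g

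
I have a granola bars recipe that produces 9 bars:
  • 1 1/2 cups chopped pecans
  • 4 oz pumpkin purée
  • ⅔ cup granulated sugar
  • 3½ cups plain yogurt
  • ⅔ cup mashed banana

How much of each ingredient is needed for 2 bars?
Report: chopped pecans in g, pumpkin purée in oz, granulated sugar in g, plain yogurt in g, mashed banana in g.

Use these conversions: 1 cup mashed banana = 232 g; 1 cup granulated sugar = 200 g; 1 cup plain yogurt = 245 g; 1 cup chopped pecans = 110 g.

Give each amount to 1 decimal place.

chopped pecans: 36.7 g; pumpkin purée: 0.9 oz; granulated sugar: 29.6 g; plain yogurt: 190.6 g; mashed banana: 34.4 g

Scaling factor: 2/9.
chopped pecans: 1.5 cup × 2/9 × 110 g/cup ≈ 36.7 g
pumpkin purée: 4 oz × 2/9 ≈ 0.9 oz
granulated sugar: 2/3 cup × 2/9 × 200 g/cup ≈ 29.6 g
plain yogurt: 3.5 cup × 2/9 × 245 g/cup ≈ 190.6 g
mashed banana: 2/3 cup × 2/9 × 232 g/cup ≈ 34.4 g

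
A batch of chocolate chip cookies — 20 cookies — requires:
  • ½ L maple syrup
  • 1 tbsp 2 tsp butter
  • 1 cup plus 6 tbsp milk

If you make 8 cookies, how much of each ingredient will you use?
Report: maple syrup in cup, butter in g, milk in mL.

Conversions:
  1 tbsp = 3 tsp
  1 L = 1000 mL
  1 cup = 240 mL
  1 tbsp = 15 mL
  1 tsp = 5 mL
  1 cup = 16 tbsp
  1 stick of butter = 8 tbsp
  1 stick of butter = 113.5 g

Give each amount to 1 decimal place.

Scaling factor: 8/20 = 2/5 = 0.4.
maple syrup: 0.5 L × 2/5 × 1000 mL/L ÷ 240 mL/cup ≈ 0.8 cup
butter: (1 tbsp + 2 tsp = 5/3 tbsp) × 2/5 ÷ 8 tbsp/stick × 113.5 g/stick ≈ 9.5 g
milk: (1 cup + 6 tbsp = 1.375 cup) × 2/5 × 240 mL/cup = 132.0 mL

maple syrup: 0.8 cup; butter: 9.5 g; milk: 132.0 mL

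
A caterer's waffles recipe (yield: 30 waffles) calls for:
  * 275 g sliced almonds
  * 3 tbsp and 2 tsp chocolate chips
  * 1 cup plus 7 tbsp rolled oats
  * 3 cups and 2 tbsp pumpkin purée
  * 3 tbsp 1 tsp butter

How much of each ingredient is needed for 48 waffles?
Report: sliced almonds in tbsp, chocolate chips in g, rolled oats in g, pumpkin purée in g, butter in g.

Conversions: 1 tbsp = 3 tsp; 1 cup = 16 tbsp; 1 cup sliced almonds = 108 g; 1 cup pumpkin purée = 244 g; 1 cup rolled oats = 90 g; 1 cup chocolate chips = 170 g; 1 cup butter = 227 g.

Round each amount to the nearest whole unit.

Scaling factor: 48/30 = 8/5 = 1.6.
sliced almonds: 275 g × 8/5 ÷ 108 g/cup × 16 tbsp/cup ≈ 65 tbsp
chocolate chips: (3 tbsp + 2 tsp = 11/3 tbsp) × 8/5 ÷ 16 tbsp/cup × 170 g/cup ≈ 62 g
rolled oats: (1 cup + 7 tbsp = 1.4375 cup) × 8/5 × 90 g/cup = 207 g
pumpkin purée: (3 cup + 2 tbsp = 3.125 cup) × 8/5 × 244 g/cup = 1220 g
butter: (3 tbsp + 1 tsp = 10/3 tbsp) × 8/5 ÷ 16 tbsp/cup × 227 g/cup ≈ 76 g

sliced almonds: 65 tbsp; chocolate chips: 62 g; rolled oats: 207 g; pumpkin purée: 1220 g; butter: 76 g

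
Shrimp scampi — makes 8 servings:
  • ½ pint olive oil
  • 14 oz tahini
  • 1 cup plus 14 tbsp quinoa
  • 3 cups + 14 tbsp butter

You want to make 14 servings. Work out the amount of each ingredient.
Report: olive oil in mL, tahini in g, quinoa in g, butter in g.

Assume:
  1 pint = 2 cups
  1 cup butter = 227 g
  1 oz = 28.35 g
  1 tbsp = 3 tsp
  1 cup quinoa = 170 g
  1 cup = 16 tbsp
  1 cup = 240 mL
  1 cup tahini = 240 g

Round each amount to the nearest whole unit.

Scaling factor: 14/8 = 7/4 = 1.75.
olive oil: 0.5 pint × 7/4 × 2 cup/pint × 240 mL/cup = 420 mL
tahini: 14 oz × 7/4 × 28.35 g/oz ≈ 695 g
quinoa: (1 cup + 14 tbsp = 1.875 cup) × 7/4 × 170 g/cup ≈ 558 g
butter: (3 cup + 14 tbsp = 3.875 cup) × 7/4 × 227 g/cup ≈ 1539 g

olive oil: 420 mL; tahini: 695 g; quinoa: 558 g; butter: 1539 g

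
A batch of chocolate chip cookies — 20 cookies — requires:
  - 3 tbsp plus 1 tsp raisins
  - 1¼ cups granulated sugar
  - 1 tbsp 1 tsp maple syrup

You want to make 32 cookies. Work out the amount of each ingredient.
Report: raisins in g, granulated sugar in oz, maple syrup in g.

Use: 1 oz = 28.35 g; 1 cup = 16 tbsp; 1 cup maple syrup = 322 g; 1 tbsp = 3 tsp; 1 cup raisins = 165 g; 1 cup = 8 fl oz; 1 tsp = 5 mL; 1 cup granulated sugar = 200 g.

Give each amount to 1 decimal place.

raisins: 55.0 g; granulated sugar: 14.1 oz; maple syrup: 42.9 g

Scaling factor: 32/20 = 8/5 = 1.6.
raisins: (3 tbsp + 1 tsp = 10/3 tbsp) × 8/5 ÷ 16 tbsp/cup × 165 g/cup = 55.0 g
granulated sugar: 1.25 cup × 8/5 × 200 g/cup ÷ 28.35 g/oz ≈ 14.1 oz
maple syrup: (1 tbsp + 1 tsp = 4/3 tbsp) × 8/5 ÷ 16 tbsp/cup × 322 g/cup ≈ 42.9 g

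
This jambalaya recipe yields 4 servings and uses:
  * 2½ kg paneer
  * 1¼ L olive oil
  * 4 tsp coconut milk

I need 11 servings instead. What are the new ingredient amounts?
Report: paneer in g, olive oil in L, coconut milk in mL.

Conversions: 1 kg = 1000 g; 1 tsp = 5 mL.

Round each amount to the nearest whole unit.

paneer: 6875 g; olive oil: 3 L; coconut milk: 55 mL

Scaling factor: 11/4 = 2.75.
paneer: 2.5 kg × 11/4 × 1000 g/kg = 6875 g
olive oil: 1.25 L × 11/4 ≈ 3 L
coconut milk: 4 tsp × 11/4 × 5 mL/tsp = 55 mL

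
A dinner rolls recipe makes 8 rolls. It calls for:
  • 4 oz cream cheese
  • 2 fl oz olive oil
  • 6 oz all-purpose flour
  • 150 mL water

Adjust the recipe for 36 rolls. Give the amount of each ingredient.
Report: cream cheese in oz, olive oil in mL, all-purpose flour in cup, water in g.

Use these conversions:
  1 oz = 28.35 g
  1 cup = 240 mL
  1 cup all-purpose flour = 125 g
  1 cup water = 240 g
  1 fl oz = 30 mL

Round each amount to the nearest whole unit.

cream cheese: 18 oz; olive oil: 270 mL; all-purpose flour: 6 cup; water: 675 g

Scaling factor: 36/8 = 9/2 = 4.5.
cream cheese: 4 oz × 9/2 = 18 oz
olive oil: 2 fl oz × 9/2 × 30 mL/fl oz = 270 mL
all-purpose flour: 6 oz × 9/2 × 28.35 g/oz ÷ 125 g/cup ≈ 6 cup
water: 150 mL × 9/2 ÷ 240 mL/cup × 240 g/cup = 675 g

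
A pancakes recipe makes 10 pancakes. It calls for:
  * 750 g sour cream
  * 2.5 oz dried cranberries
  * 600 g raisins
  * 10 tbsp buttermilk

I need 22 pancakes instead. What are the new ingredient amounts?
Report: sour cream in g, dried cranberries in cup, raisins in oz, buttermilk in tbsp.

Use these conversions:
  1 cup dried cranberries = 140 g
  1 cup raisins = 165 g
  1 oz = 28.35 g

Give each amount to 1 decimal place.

Scaling factor: 22/10 = 11/5 = 2.2.
sour cream: 750 g × 11/5 = 1650.0 g
dried cranberries: 2.5 oz × 11/5 × 28.35 g/oz ÷ 140 g/cup ≈ 1.1 cup
raisins: 600 g × 11/5 ÷ 28.35 g/oz ≈ 46.6 oz
buttermilk: 10 tbsp × 11/5 = 22.0 tbsp

sour cream: 1650.0 g; dried cranberries: 1.1 cup; raisins: 46.6 oz; buttermilk: 22.0 tbsp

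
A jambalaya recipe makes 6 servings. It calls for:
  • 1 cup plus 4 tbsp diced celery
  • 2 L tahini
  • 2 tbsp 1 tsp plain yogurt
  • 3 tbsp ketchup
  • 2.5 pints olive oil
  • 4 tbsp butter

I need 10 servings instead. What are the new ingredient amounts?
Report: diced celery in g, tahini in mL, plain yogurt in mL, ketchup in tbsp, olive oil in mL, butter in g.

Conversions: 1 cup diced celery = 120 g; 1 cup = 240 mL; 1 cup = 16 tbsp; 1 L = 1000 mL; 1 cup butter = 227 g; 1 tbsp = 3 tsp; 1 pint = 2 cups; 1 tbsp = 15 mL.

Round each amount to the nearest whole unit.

diced celery: 250 g; tahini: 3333 mL; plain yogurt: 58 mL; ketchup: 5 tbsp; olive oil: 2000 mL; butter: 95 g

Scaling factor: 10/6 = 5/3.
diced celery: (1 cup + 4 tbsp = 1.25 cup) × 5/3 × 120 g/cup = 250 g
tahini: 2 L × 5/3 × 1000 mL/L ≈ 3333 mL
plain yogurt: (2 tbsp + 1 tsp = 7/3 tbsp) × 5/3 × 15 mL/tbsp ≈ 58 mL
ketchup: 3 tbsp × 5/3 = 5 tbsp
olive oil: 2.5 pint × 5/3 × 2 cup/pint × 240 mL/cup = 2000 mL
butter: 4 tbsp × 5/3 ÷ 16 tbsp/cup × 227 g/cup ≈ 95 g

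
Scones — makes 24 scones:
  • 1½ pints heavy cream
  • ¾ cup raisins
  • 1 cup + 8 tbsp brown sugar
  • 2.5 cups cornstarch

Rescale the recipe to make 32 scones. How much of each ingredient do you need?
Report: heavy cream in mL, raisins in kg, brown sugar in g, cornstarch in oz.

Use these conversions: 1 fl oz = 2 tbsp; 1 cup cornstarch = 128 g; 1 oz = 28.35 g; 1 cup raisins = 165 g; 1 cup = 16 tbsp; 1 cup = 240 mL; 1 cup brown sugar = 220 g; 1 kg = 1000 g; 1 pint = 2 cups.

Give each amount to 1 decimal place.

heavy cream: 960.0 mL; raisins: 0.2 kg; brown sugar: 440.0 g; cornstarch: 15.0 oz

Scaling factor: 32/24 = 4/3.
heavy cream: 1.5 pint × 4/3 × 2 cup/pint × 240 mL/cup = 960.0 mL
raisins: 0.75 cup × 4/3 × 165 g/cup ÷ 1000 g/kg ≈ 0.2 kg
brown sugar: (1 cup + 8 tbsp = 1.5 cup) × 4/3 × 220 g/cup = 440.0 g
cornstarch: 2.5 cup × 4/3 × 128 g/cup ÷ 28.35 g/oz ≈ 15.0 oz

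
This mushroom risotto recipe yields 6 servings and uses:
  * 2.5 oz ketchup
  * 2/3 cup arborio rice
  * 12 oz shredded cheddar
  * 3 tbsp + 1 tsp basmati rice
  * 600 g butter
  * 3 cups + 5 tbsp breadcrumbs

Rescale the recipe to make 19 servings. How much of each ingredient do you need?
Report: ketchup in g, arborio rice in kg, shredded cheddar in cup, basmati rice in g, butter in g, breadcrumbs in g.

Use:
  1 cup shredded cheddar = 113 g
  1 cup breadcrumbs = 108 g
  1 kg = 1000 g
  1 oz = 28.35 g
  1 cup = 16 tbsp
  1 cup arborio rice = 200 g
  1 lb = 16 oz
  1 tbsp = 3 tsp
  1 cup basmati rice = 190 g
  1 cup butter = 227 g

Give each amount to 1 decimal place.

Scaling factor: 19/6.
ketchup: 2.5 oz × 19/6 × 28.35 g/oz ≈ 224.4 g
arborio rice: 2/3 cup × 19/6 × 200 g/cup ÷ 1000 g/kg ≈ 0.4 kg
shredded cheddar: 12 oz × 19/6 × 28.35 g/oz ÷ 113 g/cup ≈ 9.5 cup
basmati rice: (3 tbsp + 1 tsp = 10/3 tbsp) × 19/6 ÷ 16 tbsp/cup × 190 g/cup ≈ 125.3 g
butter: 600 g × 19/6 = 1900.0 g
breadcrumbs: (3 cup + 5 tbsp = 3.3125 cup) × 19/6 × 108 g/cup ≈ 1132.9 g

ketchup: 224.4 g; arborio rice: 0.4 kg; shredded cheddar: 9.5 cup; basmati rice: 125.3 g; butter: 1900.0 g; breadcrumbs: 1132.9 g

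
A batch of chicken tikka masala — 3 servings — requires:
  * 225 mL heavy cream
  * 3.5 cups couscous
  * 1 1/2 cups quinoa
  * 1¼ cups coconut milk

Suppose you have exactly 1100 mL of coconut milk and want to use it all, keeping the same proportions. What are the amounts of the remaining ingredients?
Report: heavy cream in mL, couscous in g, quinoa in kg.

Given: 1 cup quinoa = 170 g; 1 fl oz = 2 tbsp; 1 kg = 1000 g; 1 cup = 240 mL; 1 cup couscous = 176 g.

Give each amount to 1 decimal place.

The original recipe has 300 mL of coconut milk, so the scaling factor is 1100 ÷ 300 = 11/3.
heavy cream: 225 mL × 11/3 = 825.0 mL
couscous: 3.5 cup × 11/3 × 176 g/cup ≈ 2258.7 g
quinoa: 1.5 cup × 11/3 × 170 g/cup ÷ 1000 g/kg ≈ 0.9 kg

heavy cream: 825.0 mL; couscous: 2258.7 g; quinoa: 0.9 kg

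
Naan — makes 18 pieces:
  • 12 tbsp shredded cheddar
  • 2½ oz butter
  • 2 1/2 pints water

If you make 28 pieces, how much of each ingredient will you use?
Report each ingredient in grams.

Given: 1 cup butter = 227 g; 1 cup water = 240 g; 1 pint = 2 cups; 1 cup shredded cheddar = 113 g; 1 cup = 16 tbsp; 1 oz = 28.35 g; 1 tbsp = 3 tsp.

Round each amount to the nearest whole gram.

shredded cheddar: 132 g; butter: 110 g; water: 1867 g

Scaling factor: 28/18 = 14/9.
shredded cheddar: 12 tbsp × 14/9 ÷ 16 tbsp/cup × 113 g/cup ≈ 132 g
butter: 2.5 oz × 14/9 × 28.35 g/oz ≈ 110 g
water: 2.5 pint × 14/9 × 2 cup/pint × 240 g/cup ≈ 1867 g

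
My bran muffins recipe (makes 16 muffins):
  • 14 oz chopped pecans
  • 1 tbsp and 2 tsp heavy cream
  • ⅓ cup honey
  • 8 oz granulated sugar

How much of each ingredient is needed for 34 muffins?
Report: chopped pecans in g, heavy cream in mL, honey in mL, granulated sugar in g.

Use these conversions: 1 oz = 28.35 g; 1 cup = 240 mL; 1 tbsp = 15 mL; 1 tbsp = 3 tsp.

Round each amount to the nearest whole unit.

chopped pecans: 843 g; heavy cream: 53 mL; honey: 170 mL; granulated sugar: 482 g

Scaling factor: 34/16 = 17/8 = 2.125.
chopped pecans: 14 oz × 17/8 × 28.35 g/oz ≈ 843 g
heavy cream: (1 tbsp + 2 tsp = 5/3 tbsp) × 17/8 × 15 mL/tbsp ≈ 53 mL
honey: 1/3 cup × 17/8 × 240 mL/cup = 170 mL
granulated sugar: 8 oz × 17/8 × 28.35 g/oz ≈ 482 g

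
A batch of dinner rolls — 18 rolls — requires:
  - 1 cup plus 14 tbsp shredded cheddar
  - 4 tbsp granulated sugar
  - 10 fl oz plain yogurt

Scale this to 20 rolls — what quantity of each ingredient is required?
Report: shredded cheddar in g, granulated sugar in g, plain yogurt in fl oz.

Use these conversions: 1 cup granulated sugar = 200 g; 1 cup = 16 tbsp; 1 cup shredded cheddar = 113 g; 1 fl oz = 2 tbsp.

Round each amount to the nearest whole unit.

Scaling factor: 20/18 = 10/9.
shredded cheddar: (1 cup + 14 tbsp = 1.875 cup) × 10/9 × 113 g/cup ≈ 235 g
granulated sugar: 4 tbsp × 10/9 ÷ 16 tbsp/cup × 200 g/cup ≈ 56 g
plain yogurt: 10 fl oz × 10/9 ≈ 11 fl oz

shredded cheddar: 235 g; granulated sugar: 56 g; plain yogurt: 11 fl oz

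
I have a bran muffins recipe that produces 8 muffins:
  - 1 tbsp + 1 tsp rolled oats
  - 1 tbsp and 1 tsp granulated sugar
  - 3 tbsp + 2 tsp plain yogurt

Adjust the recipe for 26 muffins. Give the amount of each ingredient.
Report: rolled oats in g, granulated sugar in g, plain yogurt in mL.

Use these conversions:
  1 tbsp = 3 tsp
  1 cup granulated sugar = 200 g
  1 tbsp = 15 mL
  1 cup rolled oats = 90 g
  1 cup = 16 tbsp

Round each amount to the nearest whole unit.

rolled oats: 24 g; granulated sugar: 54 g; plain yogurt: 179 mL

Scaling factor: 26/8 = 13/4 = 3.25.
rolled oats: (1 tbsp + 1 tsp = 4/3 tbsp) × 13/4 ÷ 16 tbsp/cup × 90 g/cup ≈ 24 g
granulated sugar: (1 tbsp + 1 tsp = 4/3 tbsp) × 13/4 ÷ 16 tbsp/cup × 200 g/cup ≈ 54 g
plain yogurt: (3 tbsp + 2 tsp = 11/3 tbsp) × 13/4 × 15 mL/tbsp ≈ 179 mL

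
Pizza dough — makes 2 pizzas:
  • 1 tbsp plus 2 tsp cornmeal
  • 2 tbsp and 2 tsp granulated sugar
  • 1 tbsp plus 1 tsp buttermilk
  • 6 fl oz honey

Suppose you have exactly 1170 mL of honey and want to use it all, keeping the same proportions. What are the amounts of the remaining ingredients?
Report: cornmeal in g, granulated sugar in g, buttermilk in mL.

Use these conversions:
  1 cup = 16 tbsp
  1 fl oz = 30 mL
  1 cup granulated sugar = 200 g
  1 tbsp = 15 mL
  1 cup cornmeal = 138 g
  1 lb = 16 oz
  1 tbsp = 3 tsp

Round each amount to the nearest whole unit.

cornmeal: 93 g; granulated sugar: 217 g; buttermilk: 130 mL

The original recipe has 180 mL of honey, so the scaling factor is 1170 ÷ 180 = 13/2 = 6.5.
cornmeal: (1 tbsp + 2 tsp = 5/3 tbsp) × 13/2 ÷ 16 tbsp/cup × 138 g/cup ≈ 93 g
granulated sugar: (2 tbsp + 2 tsp = 8/3 tbsp) × 13/2 ÷ 16 tbsp/cup × 200 g/cup ≈ 217 g
buttermilk: (1 tbsp + 1 tsp = 4/3 tbsp) × 13/2 × 15 mL/tbsp = 130 mL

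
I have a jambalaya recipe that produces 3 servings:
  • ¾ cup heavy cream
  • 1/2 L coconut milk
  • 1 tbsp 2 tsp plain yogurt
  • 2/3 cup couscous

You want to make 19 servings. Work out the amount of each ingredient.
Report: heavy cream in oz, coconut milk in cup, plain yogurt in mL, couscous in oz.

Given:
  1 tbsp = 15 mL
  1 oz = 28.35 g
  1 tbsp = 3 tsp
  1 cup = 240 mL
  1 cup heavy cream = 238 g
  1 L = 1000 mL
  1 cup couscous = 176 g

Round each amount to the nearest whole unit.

Scaling factor: 19/3.
heavy cream: 0.75 cup × 19/3 × 238 g/cup ÷ 28.35 g/oz ≈ 40 oz
coconut milk: 0.5 L × 19/3 × 1000 mL/L ÷ 240 mL/cup ≈ 13 cup
plain yogurt: (1 tbsp + 2 tsp = 5/3 tbsp) × 19/3 × 15 mL/tbsp ≈ 158 mL
couscous: 2/3 cup × 19/3 × 176 g/cup ÷ 28.35 g/oz ≈ 26 oz

heavy cream: 40 oz; coconut milk: 13 cup; plain yogurt: 158 mL; couscous: 26 oz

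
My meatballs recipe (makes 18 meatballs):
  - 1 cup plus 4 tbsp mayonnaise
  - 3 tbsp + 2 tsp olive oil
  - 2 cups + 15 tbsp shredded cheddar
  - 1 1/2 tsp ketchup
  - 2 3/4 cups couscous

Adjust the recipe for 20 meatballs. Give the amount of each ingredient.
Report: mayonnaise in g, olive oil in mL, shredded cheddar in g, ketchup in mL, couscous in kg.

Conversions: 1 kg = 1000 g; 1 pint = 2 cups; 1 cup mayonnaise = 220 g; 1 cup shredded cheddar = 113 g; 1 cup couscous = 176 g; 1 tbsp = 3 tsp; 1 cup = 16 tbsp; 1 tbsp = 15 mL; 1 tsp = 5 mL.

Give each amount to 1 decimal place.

mayonnaise: 305.6 g; olive oil: 61.1 mL; shredded cheddar: 368.8 g; ketchup: 8.3 mL; couscous: 0.5 kg

Scaling factor: 20/18 = 10/9.
mayonnaise: (1 cup + 4 tbsp = 1.25 cup) × 10/9 × 220 g/cup ≈ 305.6 g
olive oil: (3 tbsp + 2 tsp = 11/3 tbsp) × 10/9 × 15 mL/tbsp ≈ 61.1 mL
shredded cheddar: (2 cup + 15 tbsp = 2.9375 cup) × 10/9 × 113 g/cup ≈ 368.8 g
ketchup: 1.5 tsp × 10/9 × 5 mL/tsp ≈ 8.3 mL
couscous: 2.75 cup × 10/9 × 176 g/cup ÷ 1000 g/kg ≈ 0.5 kg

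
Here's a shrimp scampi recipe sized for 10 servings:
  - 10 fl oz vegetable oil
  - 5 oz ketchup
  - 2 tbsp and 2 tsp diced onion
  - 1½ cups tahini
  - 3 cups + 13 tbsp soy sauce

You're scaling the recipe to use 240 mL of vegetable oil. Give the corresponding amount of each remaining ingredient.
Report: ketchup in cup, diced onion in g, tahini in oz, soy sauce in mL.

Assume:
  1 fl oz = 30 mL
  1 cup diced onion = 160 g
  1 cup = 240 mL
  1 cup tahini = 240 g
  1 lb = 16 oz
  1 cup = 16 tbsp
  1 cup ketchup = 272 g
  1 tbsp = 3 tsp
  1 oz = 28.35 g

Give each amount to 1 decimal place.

The original recipe has 300 mL of vegetable oil, so the scaling factor is 240 ÷ 300 = 4/5 = 0.8.
ketchup: 5 oz × 4/5 × 28.35 g/oz ÷ 272 g/cup ≈ 0.4 cup
diced onion: (2 tbsp + 2 tsp = 8/3 tbsp) × 4/5 ÷ 16 tbsp/cup × 160 g/cup ≈ 21.3 g
tahini: 1.5 cup × 4/5 × 240 g/cup ÷ 28.35 g/oz ≈ 10.2 oz
soy sauce: (3 cup + 13 tbsp = 3.8125 cup) × 4/5 × 240 mL/cup = 732.0 mL

ketchup: 0.4 cup; diced onion: 21.3 g; tahini: 10.2 oz; soy sauce: 732.0 mL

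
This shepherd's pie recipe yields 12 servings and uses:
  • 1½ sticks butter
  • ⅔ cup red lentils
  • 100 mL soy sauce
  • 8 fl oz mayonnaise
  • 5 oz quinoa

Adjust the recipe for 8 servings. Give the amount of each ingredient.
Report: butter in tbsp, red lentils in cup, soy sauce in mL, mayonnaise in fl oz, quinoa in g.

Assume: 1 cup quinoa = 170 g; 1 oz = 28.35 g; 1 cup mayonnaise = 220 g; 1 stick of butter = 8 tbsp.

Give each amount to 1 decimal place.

butter: 8.0 tbsp; red lentils: 0.4 cup; soy sauce: 66.7 mL; mayonnaise: 5.3 fl oz; quinoa: 94.5 g

Scaling factor: 8/12 = 2/3.
butter: 1.5 stick × 2/3 × 8 tbsp/stick = 8.0 tbsp
red lentils: 2/3 cup × 2/3 ≈ 0.4 cup
soy sauce: 100 mL × 2/3 ≈ 66.7 mL
mayonnaise: 8 fl oz × 2/3 ≈ 5.3 fl oz
quinoa: 5 oz × 2/3 × 28.35 g/oz = 94.5 g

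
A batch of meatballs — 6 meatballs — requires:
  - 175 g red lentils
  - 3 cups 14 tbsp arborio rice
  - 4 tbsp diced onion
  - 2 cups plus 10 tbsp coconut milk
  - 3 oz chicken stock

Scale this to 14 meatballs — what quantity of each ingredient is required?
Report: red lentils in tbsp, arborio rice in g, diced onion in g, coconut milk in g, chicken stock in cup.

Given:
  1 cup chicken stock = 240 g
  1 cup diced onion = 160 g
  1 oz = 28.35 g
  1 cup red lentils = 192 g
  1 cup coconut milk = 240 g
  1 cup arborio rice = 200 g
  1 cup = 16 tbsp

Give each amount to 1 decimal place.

Scaling factor: 14/6 = 7/3.
red lentils: 175 g × 7/3 ÷ 192 g/cup × 16 tbsp/cup ≈ 34.0 tbsp
arborio rice: (3 cup + 14 tbsp = 3.875 cup) × 7/3 × 200 g/cup ≈ 1808.3 g
diced onion: 4 tbsp × 7/3 ÷ 16 tbsp/cup × 160 g/cup ≈ 93.3 g
coconut milk: (2 cup + 10 tbsp = 2.625 cup) × 7/3 × 240 g/cup = 1470.0 g
chicken stock: 3 oz × 7/3 × 28.35 g/oz ÷ 240 g/cup ≈ 0.8 cup

red lentils: 34.0 tbsp; arborio rice: 1808.3 g; diced onion: 93.3 g; coconut milk: 1470.0 g; chicken stock: 0.8 cup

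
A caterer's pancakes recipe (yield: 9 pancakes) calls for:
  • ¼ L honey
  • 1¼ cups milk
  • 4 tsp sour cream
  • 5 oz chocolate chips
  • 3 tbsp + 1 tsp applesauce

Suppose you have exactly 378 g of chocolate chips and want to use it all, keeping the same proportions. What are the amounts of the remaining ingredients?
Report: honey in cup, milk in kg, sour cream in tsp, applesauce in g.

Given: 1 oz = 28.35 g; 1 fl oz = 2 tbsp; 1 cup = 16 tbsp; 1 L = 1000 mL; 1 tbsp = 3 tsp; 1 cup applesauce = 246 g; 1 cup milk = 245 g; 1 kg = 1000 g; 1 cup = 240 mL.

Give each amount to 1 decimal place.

The original recipe has 141.75 g of chocolate chips, so the scaling factor is 378 ÷ 141.75 = 8/3.
honey: 0.25 L × 8/3 × 1000 mL/L ÷ 240 mL/cup ≈ 2.8 cup
milk: 1.25 cup × 8/3 × 245 g/cup ÷ 1000 g/kg ≈ 0.8 kg
sour cream: 4 tsp × 8/3 ≈ 10.7 tsp
applesauce: (3 tbsp + 1 tsp = 10/3 tbsp) × 8/3 ÷ 16 tbsp/cup × 246 g/cup ≈ 136.7 g

honey: 2.8 cup; milk: 0.8 kg; sour cream: 10.7 tsp; applesauce: 136.7 g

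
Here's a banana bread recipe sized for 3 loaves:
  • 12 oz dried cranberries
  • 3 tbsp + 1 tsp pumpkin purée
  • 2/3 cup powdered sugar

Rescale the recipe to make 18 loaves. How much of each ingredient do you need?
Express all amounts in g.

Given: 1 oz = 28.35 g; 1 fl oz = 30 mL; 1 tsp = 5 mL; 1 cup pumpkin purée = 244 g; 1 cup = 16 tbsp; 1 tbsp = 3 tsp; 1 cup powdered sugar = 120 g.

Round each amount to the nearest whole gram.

dried cranberries: 2041 g; pumpkin purée: 305 g; powdered sugar: 480 g

Scaling factor: 18/3 = 6.
dried cranberries: 12 oz × 6 × 28.35 g/oz ≈ 2041 g
pumpkin purée: (3 tbsp + 1 tsp = 10/3 tbsp) × 6 ÷ 16 tbsp/cup × 244 g/cup = 305 g
powdered sugar: 2/3 cup × 6 × 120 g/cup = 480 g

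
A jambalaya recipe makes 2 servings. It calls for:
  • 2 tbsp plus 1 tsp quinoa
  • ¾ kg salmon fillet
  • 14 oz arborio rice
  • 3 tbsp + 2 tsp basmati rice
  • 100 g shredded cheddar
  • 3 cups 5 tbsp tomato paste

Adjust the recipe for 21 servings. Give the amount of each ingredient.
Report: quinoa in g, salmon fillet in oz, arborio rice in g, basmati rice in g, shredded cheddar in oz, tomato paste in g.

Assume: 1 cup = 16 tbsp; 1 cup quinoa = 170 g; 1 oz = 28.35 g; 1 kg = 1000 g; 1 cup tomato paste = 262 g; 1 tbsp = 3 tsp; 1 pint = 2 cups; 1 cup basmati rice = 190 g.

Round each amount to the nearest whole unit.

Scaling factor: 21/2 = 10.5.
quinoa: (2 tbsp + 1 tsp = 7/3 tbsp) × 21/2 ÷ 16 tbsp/cup × 170 g/cup ≈ 260 g
salmon fillet: 0.75 kg × 21/2 × 1000 g/kg ÷ 28.35 g/oz ≈ 278 oz
arborio rice: 14 oz × 21/2 × 28.35 g/oz ≈ 4167 g
basmati rice: (3 tbsp + 2 tsp = 11/3 tbsp) × 21/2 ÷ 16 tbsp/cup × 190 g/cup ≈ 457 g
shredded cheddar: 100 g × 21/2 ÷ 28.35 g/oz ≈ 37 oz
tomato paste: (3 cup + 5 tbsp = 3.3125 cup) × 21/2 × 262 g/cup ≈ 9113 g

quinoa: 260 g; salmon fillet: 278 oz; arborio rice: 4167 g; basmati rice: 457 g; shredded cheddar: 37 oz; tomato paste: 9113 g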